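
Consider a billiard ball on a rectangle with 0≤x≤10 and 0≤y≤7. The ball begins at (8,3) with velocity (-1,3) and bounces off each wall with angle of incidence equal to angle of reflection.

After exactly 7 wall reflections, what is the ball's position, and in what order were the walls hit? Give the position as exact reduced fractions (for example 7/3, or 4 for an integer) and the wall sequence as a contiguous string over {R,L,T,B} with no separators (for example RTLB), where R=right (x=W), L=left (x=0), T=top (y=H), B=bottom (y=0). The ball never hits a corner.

1. t=4/3 → T at (20/3,7); v=(-1,-3)
2. t=7/3 → B at (13/3,0); v=(-1,3)
3. t=7/3 → T at (2,7); v=(-1,-3)
4. t=2 → L at (0,1); v=(1,-3)
5. t=1/3 → B at (1/3,0); v=(1,3)
6. t=7/3 → T at (8/3,7); v=(1,-3)
7. t=7/3 → B at (5,0); v=(1,3)

Final position: (5,0)
Wall sequence: TBTLBTB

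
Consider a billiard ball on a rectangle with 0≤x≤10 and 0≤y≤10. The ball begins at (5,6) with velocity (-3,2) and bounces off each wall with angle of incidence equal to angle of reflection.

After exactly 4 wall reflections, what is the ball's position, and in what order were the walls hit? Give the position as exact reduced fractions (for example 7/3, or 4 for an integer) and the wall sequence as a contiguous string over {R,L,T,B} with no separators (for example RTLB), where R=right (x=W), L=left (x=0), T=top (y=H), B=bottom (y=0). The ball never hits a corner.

Final position: (4,0)
Wall sequence: LTRB

1. t=5/3 → L at (0,28/3); v=(3,2)
2. t=1/3 → T at (1,10); v=(3,-2)
3. t=3 → R at (10,4); v=(-3,-2)
4. t=2 → B at (4,0); v=(-3,2)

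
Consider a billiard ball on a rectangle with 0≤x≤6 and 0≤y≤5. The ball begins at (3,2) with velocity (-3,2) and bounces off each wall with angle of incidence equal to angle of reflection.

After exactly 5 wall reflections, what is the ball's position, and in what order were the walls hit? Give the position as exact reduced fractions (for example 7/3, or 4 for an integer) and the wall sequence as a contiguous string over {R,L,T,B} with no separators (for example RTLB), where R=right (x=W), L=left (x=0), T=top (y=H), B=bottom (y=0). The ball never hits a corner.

1. t=1 → L at (0,4); v=(3,2)
2. t=1/2 → T at (3/2,5); v=(3,-2)
3. t=3/2 → R at (6,2); v=(-3,-2)
4. t=1 → B at (3,0); v=(-3,2)
5. t=1 → L at (0,2); v=(3,2)

Final position: (0,2)
Wall sequence: LTRBL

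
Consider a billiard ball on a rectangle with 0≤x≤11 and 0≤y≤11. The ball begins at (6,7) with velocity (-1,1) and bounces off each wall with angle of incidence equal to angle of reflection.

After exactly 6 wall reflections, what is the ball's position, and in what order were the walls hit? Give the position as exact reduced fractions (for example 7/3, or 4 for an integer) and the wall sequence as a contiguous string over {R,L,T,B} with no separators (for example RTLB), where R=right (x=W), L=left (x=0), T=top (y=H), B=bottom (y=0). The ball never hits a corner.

1. t=4 → T at (2,11); v=(-1,-1)
2. t=2 → L at (0,9); v=(1,-1)
3. t=9 → B at (9,0); v=(1,1)
4. t=2 → R at (11,2); v=(-1,1)
5. t=9 → T at (2,11); v=(-1,-1)
6. t=2 → L at (0,9); v=(1,-1)

Final position: (0,9)
Wall sequence: TLBRTL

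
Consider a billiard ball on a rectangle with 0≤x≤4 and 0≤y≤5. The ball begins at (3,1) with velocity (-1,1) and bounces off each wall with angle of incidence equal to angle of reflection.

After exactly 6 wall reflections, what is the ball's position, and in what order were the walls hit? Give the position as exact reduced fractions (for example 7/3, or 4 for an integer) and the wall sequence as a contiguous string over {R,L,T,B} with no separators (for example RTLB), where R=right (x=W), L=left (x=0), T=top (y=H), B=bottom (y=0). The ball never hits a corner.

1. t=3 → L at (0,4); v=(1,1)
2. t=1 → T at (1,5); v=(1,-1)
3. t=3 → R at (4,2); v=(-1,-1)
4. t=2 → B at (2,0); v=(-1,1)
5. t=2 → L at (0,2); v=(1,1)
6. t=3 → T at (3,5); v=(1,-1)

Final position: (3,5)
Wall sequence: LTRBLT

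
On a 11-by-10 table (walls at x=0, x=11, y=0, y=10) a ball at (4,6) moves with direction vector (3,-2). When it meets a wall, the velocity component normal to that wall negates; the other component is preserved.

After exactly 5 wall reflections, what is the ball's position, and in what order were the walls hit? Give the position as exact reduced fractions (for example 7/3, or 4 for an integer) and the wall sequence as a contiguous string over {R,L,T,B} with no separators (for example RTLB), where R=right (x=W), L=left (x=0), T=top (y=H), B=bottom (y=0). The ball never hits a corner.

1. t=7/3 → R at (11,4/3); v=(-3,-2)
2. t=2/3 → B at (9,0); v=(-3,2)
3. t=3 → L at (0,6); v=(3,2)
4. t=2 → T at (6,10); v=(3,-2)
5. t=5/3 → R at (11,20/3); v=(-3,-2)

Final position: (11,20/3)
Wall sequence: RBLTR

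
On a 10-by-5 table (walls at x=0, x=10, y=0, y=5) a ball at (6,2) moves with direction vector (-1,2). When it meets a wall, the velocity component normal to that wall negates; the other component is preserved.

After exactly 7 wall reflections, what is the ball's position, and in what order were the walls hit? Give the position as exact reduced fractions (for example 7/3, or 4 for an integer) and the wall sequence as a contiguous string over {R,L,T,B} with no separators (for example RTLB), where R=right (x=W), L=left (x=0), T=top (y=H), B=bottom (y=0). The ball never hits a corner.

Final position: (8,0)
Wall sequence: TBLTBTB

1. t=3/2 → T at (9/2,5); v=(-1,-2)
2. t=5/2 → B at (2,0); v=(-1,2)
3. t=2 → L at (0,4); v=(1,2)
4. t=1/2 → T at (1/2,5); v=(1,-2)
5. t=5/2 → B at (3,0); v=(1,2)
6. t=5/2 → T at (11/2,5); v=(1,-2)
7. t=5/2 → B at (8,0); v=(1,2)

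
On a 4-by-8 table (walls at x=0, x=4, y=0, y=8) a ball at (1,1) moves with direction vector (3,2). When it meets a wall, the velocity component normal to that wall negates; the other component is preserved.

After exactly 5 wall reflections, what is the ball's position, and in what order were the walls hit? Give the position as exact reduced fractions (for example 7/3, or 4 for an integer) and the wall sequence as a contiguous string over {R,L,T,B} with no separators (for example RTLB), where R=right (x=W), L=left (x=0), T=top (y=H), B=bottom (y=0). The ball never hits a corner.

1. t=1 → R at (4,3); v=(-3,2)
2. t=4/3 → L at (0,17/3); v=(3,2)
3. t=7/6 → T at (7/2,8); v=(3,-2)
4. t=1/6 → R at (4,23/3); v=(-3,-2)
5. t=4/3 → L at (0,5); v=(3,-2)

Final position: (0,5)
Wall sequence: RLTRL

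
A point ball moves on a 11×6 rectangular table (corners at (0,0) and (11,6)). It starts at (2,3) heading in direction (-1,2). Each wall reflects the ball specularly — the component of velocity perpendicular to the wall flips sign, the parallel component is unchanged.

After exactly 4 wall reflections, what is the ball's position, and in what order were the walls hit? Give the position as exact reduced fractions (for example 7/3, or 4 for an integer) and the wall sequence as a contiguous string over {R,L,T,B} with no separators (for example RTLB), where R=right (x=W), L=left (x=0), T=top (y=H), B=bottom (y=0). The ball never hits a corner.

1. t=3/2 → T at (1/2,6); v=(-1,-2)
2. t=1/2 → L at (0,5); v=(1,-2)
3. t=5/2 → B at (5/2,0); v=(1,2)
4. t=3 → T at (11/2,6); v=(1,-2)

Final position: (11/2,6)
Wall sequence: TLBT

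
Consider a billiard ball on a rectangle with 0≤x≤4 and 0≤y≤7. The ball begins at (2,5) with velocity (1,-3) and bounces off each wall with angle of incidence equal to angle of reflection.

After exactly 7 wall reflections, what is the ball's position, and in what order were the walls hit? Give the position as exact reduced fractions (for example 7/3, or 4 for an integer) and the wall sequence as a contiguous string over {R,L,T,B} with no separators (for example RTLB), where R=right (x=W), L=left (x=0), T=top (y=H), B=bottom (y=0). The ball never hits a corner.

1. t=5/3 → B at (11/3,0); v=(1,3)
2. t=1/3 → R at (4,1); v=(-1,3)
3. t=2 → T at (2,7); v=(-1,-3)
4. t=2 → L at (0,1); v=(1,-3)
5. t=1/3 → B at (1/3,0); v=(1,3)
6. t=7/3 → T at (8/3,7); v=(1,-3)
7. t=4/3 → R at (4,3); v=(-1,-3)

Final position: (4,3)
Wall sequence: BRTLBTR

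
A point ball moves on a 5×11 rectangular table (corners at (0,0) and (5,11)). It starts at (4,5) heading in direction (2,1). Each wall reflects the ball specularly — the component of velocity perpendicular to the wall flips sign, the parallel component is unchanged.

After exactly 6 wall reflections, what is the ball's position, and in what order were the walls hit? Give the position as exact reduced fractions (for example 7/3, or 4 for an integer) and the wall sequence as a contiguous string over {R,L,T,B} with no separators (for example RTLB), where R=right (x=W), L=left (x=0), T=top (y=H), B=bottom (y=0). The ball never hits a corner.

1. t=1/2 → R at (5,11/2); v=(-2,1)
2. t=5/2 → L at (0,8); v=(2,1)
3. t=5/2 → R at (5,21/2); v=(-2,1)
4. t=1/2 → T at (4,11); v=(-2,-1)
5. t=2 → L at (0,9); v=(2,-1)
6. t=5/2 → R at (5,13/2); v=(-2,-1)

Final position: (5,13/2)
Wall sequence: RLRTLR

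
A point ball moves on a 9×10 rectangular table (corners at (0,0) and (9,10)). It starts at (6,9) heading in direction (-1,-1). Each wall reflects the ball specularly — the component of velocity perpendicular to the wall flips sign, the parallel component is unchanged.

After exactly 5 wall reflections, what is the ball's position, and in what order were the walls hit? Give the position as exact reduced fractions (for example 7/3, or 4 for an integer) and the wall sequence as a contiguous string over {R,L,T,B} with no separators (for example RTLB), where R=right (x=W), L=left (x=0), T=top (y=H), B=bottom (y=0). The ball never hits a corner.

Final position: (0,5)
Wall sequence: LBRTL

1. t=6 → L at (0,3); v=(1,-1)
2. t=3 → B at (3,0); v=(1,1)
3. t=6 → R at (9,6); v=(-1,1)
4. t=4 → T at (5,10); v=(-1,-1)
5. t=5 → L at (0,5); v=(1,-1)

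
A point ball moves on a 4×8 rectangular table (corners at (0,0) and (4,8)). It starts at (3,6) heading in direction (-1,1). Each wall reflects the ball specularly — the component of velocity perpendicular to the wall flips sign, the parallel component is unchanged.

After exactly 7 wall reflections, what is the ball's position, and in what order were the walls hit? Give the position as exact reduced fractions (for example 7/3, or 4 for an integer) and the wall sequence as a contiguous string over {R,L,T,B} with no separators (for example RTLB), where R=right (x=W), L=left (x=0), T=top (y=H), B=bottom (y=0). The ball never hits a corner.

1. t=2 → T at (1,8); v=(-1,-1)
2. t=1 → L at (0,7); v=(1,-1)
3. t=4 → R at (4,3); v=(-1,-1)
4. t=3 → B at (1,0); v=(-1,1)
5. t=1 → L at (0,1); v=(1,1)
6. t=4 → R at (4,5); v=(-1,1)
7. t=3 → T at (1,8); v=(-1,-1)

Final position: (1,8)
Wall sequence: TLRBLRT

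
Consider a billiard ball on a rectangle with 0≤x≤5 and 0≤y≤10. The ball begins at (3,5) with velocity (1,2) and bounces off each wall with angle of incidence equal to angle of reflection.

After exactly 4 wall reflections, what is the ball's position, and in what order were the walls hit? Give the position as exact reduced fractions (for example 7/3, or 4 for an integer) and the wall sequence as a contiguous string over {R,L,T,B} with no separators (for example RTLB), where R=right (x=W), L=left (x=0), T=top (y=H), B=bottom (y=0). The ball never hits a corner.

1. t=2 → R at (5,9); v=(-1,2)
2. t=1/2 → T at (9/2,10); v=(-1,-2)
3. t=9/2 → L at (0,1); v=(1,-2)
4. t=1/2 → B at (1/2,0); v=(1,2)

Final position: (1/2,0)
Wall sequence: RTLB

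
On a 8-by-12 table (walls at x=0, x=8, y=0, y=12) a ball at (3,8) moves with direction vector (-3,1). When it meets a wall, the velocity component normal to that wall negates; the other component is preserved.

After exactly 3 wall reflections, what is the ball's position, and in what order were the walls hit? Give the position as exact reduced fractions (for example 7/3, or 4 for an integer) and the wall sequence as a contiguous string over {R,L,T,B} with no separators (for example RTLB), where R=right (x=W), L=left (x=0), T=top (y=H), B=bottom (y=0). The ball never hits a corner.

1. t=1 → L at (0,9); v=(3,1)
2. t=8/3 → R at (8,35/3); v=(-3,1)
3. t=1/3 → T at (7,12); v=(-3,-1)

Final position: (7,12)
Wall sequence: LRT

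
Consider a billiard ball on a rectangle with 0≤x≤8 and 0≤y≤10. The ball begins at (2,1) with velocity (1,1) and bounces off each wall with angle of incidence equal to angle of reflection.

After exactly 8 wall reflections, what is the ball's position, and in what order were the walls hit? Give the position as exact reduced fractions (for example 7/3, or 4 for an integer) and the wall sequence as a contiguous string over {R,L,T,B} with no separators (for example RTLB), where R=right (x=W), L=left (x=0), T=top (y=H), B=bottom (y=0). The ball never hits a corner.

1. t=6 → R at (8,7); v=(-1,1)
2. t=3 → T at (5,10); v=(-1,-1)
3. t=5 → L at (0,5); v=(1,-1)
4. t=5 → B at (5,0); v=(1,1)
5. t=3 → R at (8,3); v=(-1,1)
6. t=7 → T at (1,10); v=(-1,-1)
7. t=1 → L at (0,9); v=(1,-1)
8. t=8 → R at (8,1); v=(-1,-1)

Final position: (8,1)
Wall sequence: RTLBRTLR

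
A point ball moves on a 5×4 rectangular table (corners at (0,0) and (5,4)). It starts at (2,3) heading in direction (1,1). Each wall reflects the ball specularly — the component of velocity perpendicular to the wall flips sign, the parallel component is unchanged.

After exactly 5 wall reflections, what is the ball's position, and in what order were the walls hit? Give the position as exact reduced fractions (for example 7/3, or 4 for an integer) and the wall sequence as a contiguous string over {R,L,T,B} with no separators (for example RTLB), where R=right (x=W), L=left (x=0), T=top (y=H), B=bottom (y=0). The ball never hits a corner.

1. t=1 → T at (3,4); v=(1,-1)
2. t=2 → R at (5,2); v=(-1,-1)
3. t=2 → B at (3,0); v=(-1,1)
4. t=3 → L at (0,3); v=(1,1)
5. t=1 → T at (1,4); v=(1,-1)

Final position: (1,4)
Wall sequence: TRBLT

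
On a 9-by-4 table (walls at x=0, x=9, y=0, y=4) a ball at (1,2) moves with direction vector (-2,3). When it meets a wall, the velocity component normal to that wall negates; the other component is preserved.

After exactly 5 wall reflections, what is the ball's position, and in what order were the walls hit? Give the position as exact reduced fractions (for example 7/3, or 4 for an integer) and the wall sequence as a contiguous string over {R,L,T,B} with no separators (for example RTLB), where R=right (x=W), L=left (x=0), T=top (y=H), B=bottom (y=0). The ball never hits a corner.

Final position: (25/3,0)
Wall sequence: LTBTB

1. t=1/2 → L at (0,7/2); v=(2,3)
2. t=1/6 → T at (1/3,4); v=(2,-3)
3. t=4/3 → B at (3,0); v=(2,3)
4. t=4/3 → T at (17/3,4); v=(2,-3)
5. t=4/3 → B at (25/3,0); v=(2,3)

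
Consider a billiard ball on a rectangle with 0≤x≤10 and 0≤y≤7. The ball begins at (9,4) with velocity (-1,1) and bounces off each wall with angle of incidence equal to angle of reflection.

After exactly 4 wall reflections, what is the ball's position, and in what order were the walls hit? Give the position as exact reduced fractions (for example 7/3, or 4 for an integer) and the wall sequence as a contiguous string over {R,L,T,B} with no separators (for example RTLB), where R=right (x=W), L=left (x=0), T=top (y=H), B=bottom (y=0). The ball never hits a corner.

Final position: (8,7)
Wall sequence: TLBT

1. t=3 → T at (6,7); v=(-1,-1)
2. t=6 → L at (0,1); v=(1,-1)
3. t=1 → B at (1,0); v=(1,1)
4. t=7 → T at (8,7); v=(1,-1)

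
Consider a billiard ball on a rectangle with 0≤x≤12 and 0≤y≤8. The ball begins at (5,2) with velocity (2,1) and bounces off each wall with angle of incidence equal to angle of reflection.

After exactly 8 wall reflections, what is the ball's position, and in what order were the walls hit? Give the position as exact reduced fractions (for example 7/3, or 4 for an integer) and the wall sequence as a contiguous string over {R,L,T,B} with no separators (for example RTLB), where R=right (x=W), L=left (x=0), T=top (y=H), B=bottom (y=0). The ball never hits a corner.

Final position: (12,5/2)
Wall sequence: RTLBRLTR

1. t=7/2 → R at (12,11/2); v=(-2,1)
2. t=5/2 → T at (7,8); v=(-2,-1)
3. t=7/2 → L at (0,9/2); v=(2,-1)
4. t=9/2 → B at (9,0); v=(2,1)
5. t=3/2 → R at (12,3/2); v=(-2,1)
6. t=6 → L at (0,15/2); v=(2,1)
7. t=1/2 → T at (1,8); v=(2,-1)
8. t=11/2 → R at (12,5/2); v=(-2,-1)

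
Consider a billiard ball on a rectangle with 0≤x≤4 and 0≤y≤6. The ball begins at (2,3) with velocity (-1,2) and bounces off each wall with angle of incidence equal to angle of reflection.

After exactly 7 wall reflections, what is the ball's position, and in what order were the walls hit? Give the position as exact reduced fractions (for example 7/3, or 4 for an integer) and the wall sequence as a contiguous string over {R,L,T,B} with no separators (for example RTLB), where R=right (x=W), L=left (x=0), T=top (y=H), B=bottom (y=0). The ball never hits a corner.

1. t=3/2 → T at (1/2,6); v=(-1,-2)
2. t=1/2 → L at (0,5); v=(1,-2)
3. t=5/2 → B at (5/2,0); v=(1,2)
4. t=3/2 → R at (4,3); v=(-1,2)
5. t=3/2 → T at (5/2,6); v=(-1,-2)
6. t=5/2 → L at (0,1); v=(1,-2)
7. t=1/2 → B at (1/2,0); v=(1,2)

Final position: (1/2,0)
Wall sequence: TLBRTLB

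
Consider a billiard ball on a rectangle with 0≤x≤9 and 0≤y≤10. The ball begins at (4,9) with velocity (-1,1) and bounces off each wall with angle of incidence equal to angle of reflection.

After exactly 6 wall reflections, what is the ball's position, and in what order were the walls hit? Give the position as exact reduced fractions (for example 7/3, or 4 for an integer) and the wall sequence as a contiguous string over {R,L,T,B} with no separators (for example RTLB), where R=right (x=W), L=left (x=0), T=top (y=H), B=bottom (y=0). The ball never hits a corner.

1. t=1 → T at (3,10); v=(-1,-1)
2. t=3 → L at (0,7); v=(1,-1)
3. t=7 → B at (7,0); v=(1,1)
4. t=2 → R at (9,2); v=(-1,1)
5. t=8 → T at (1,10); v=(-1,-1)
6. t=1 → L at (0,9); v=(1,-1)

Final position: (0,9)
Wall sequence: TLBRTL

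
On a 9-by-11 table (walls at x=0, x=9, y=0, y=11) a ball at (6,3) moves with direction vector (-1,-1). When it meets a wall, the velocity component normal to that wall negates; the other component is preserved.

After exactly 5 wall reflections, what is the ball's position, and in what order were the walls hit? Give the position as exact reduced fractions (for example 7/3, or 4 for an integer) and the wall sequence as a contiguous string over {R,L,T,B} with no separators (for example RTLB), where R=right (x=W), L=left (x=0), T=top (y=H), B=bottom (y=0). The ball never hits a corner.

1. t=3 → B at (3,0); v=(-1,1)
2. t=3 → L at (0,3); v=(1,1)
3. t=8 → T at (8,11); v=(1,-1)
4. t=1 → R at (9,10); v=(-1,-1)
5. t=9 → L at (0,1); v=(1,-1)

Final position: (0,1)
Wall sequence: BLTRL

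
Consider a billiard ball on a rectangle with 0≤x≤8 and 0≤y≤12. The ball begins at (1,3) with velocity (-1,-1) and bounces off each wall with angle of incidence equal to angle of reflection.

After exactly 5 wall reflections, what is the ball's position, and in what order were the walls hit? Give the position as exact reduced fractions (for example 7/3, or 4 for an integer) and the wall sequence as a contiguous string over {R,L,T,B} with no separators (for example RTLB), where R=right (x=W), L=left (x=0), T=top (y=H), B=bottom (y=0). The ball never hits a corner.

Final position: (0,10)
Wall sequence: LBRTL

1. t=1 → L at (0,2); v=(1,-1)
2. t=2 → B at (2,0); v=(1,1)
3. t=6 → R at (8,6); v=(-1,1)
4. t=6 → T at (2,12); v=(-1,-1)
5. t=2 → L at (0,10); v=(1,-1)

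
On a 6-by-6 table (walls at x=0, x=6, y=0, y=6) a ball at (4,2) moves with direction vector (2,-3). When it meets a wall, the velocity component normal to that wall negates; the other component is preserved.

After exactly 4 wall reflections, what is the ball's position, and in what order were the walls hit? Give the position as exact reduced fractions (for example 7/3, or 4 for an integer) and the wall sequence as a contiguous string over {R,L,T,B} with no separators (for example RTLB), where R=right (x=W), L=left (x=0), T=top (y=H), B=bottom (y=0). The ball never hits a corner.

Final position: (0,2)
Wall sequence: BRTL

1. t=2/3 → B at (16/3,0); v=(2,3)
2. t=1/3 → R at (6,1); v=(-2,3)
3. t=5/3 → T at (8/3,6); v=(-2,-3)
4. t=4/3 → L at (0,2); v=(2,-3)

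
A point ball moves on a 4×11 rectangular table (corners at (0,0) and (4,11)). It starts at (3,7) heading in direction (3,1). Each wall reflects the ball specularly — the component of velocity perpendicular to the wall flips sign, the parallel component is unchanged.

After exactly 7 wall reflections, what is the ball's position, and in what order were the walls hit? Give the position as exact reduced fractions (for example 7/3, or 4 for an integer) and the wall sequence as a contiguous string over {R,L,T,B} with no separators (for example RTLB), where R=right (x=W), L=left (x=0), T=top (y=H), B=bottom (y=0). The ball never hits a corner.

1. t=1/3 → R at (4,22/3); v=(-3,1)
2. t=4/3 → L at (0,26/3); v=(3,1)
3. t=4/3 → R at (4,10); v=(-3,1)
4. t=1 → T at (1,11); v=(-3,-1)
5. t=1/3 → L at (0,32/3); v=(3,-1)
6. t=4/3 → R at (4,28/3); v=(-3,-1)
7. t=4/3 → L at (0,8); v=(3,-1)

Final position: (0,8)
Wall sequence: RLRTLRL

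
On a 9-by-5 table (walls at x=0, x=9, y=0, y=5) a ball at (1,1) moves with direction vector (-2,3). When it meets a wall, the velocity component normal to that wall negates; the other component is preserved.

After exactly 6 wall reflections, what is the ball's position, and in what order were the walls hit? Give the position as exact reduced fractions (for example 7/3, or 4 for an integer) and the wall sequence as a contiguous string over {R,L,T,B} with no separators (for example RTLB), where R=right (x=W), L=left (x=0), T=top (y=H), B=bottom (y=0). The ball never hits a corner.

Final position: (19/3,0)
Wall sequence: LTBTRB

1. t=1/2 → L at (0,5/2); v=(2,3)
2. t=5/6 → T at (5/3,5); v=(2,-3)
3. t=5/3 → B at (5,0); v=(2,3)
4. t=5/3 → T at (25/3,5); v=(2,-3)
5. t=1/3 → R at (9,4); v=(-2,-3)
6. t=4/3 → B at (19/3,0); v=(-2,3)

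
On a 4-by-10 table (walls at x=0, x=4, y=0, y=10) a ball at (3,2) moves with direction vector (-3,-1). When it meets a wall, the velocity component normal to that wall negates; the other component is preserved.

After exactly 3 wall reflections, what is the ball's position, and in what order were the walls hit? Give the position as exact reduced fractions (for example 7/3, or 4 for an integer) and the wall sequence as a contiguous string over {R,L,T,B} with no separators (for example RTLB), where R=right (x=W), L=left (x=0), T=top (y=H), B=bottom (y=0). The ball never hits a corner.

1. t=1 → L at (0,1); v=(3,-1)
2. t=1 → B at (3,0); v=(3,1)
3. t=1/3 → R at (4,1/3); v=(-3,1)

Final position: (4,1/3)
Wall sequence: LBR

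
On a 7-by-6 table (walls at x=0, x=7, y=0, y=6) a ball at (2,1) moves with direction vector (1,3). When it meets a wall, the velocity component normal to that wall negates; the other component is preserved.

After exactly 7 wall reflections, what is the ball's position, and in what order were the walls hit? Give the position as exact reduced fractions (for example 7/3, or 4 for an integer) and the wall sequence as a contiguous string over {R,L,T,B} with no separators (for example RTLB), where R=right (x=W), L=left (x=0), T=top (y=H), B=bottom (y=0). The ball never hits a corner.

1. t=5/3 → T at (11/3,6); v=(1,-3)
2. t=2 → B at (17/3,0); v=(1,3)
3. t=4/3 → R at (7,4); v=(-1,3)
4. t=2/3 → T at (19/3,6); v=(-1,-3)
5. t=2 → B at (13/3,0); v=(-1,3)
6. t=2 → T at (7/3,6); v=(-1,-3)
7. t=2 → B at (1/3,0); v=(-1,3)

Final position: (1/3,0)
Wall sequence: TBRTBTB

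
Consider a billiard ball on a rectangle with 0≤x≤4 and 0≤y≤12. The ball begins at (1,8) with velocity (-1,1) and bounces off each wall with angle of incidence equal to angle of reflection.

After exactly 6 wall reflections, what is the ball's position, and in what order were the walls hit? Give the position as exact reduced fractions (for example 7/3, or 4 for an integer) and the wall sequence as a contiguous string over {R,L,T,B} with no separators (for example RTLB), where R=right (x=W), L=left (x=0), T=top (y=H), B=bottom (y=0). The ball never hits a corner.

1. t=1 → L at (0,9); v=(1,1)
2. t=3 → T at (3,12); v=(1,-1)
3. t=1 → R at (4,11); v=(-1,-1)
4. t=4 → L at (0,7); v=(1,-1)
5. t=4 → R at (4,3); v=(-1,-1)
6. t=3 → B at (1,0); v=(-1,1)

Final position: (1,0)
Wall sequence: LTRLRB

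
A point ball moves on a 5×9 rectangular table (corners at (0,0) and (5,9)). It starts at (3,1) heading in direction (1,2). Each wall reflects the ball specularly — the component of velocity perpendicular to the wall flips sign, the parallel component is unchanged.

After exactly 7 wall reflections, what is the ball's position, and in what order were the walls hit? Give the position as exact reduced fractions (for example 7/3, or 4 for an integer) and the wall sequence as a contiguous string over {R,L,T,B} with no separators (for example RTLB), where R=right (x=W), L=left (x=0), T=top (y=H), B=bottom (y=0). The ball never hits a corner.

1. t=2 → R at (5,5); v=(-1,2)
2. t=2 → T at (3,9); v=(-1,-2)
3. t=3 → L at (0,3); v=(1,-2)
4. t=3/2 → B at (3/2,0); v=(1,2)
5. t=7/2 → R at (5,7); v=(-1,2)
6. t=1 → T at (4,9); v=(-1,-2)
7. t=4 → L at (0,1); v=(1,-2)

Final position: (0,1)
Wall sequence: RTLBRTL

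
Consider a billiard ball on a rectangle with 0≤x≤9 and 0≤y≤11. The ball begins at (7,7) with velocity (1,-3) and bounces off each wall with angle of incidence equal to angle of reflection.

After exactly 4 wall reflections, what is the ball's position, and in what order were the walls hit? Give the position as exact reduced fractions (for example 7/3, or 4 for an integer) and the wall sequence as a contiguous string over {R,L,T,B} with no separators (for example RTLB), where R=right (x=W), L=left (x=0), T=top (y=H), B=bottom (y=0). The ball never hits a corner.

1. t=2 → R at (9,1); v=(-1,-3)
2. t=1/3 → B at (26/3,0); v=(-1,3)
3. t=11/3 → T at (5,11); v=(-1,-3)
4. t=11/3 → B at (4/3,0); v=(-1,3)

Final position: (4/3,0)
Wall sequence: RBTB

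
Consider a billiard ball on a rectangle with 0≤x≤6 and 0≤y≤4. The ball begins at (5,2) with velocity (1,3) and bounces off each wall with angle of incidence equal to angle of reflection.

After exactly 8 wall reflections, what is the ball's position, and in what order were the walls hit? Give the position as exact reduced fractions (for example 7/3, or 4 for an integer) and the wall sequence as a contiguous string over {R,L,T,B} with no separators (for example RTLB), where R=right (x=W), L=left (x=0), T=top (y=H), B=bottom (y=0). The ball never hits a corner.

1. t=2/3 → T at (17/3,4); v=(1,-3)
2. t=1/3 → R at (6,3); v=(-1,-3)
3. t=1 → B at (5,0); v=(-1,3)
4. t=4/3 → T at (11/3,4); v=(-1,-3)
5. t=4/3 → B at (7/3,0); v=(-1,3)
6. t=4/3 → T at (1,4); v=(-1,-3)
7. t=1 → L at (0,1); v=(1,-3)
8. t=1/3 → B at (1/3,0); v=(1,3)

Final position: (1/3,0)
Wall sequence: TRBTBTLB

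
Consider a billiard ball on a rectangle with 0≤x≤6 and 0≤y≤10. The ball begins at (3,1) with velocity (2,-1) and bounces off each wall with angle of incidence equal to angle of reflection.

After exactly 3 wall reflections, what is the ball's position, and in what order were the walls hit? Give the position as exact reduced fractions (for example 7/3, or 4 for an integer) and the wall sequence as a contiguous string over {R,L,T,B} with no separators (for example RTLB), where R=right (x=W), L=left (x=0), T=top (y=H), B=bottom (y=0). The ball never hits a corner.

1. t=1 → B at (5,0); v=(2,1)
2. t=1/2 → R at (6,1/2); v=(-2,1)
3. t=3 → L at (0,7/2); v=(2,1)

Final position: (0,7/2)
Wall sequence: BRL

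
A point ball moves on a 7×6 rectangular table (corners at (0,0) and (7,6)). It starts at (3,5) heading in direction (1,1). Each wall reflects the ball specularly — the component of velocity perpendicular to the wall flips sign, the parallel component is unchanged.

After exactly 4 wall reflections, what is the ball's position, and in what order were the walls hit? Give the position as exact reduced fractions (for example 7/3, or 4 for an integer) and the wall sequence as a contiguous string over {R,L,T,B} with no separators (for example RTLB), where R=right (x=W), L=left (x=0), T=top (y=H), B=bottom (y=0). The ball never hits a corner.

1. t=1 → T at (4,6); v=(1,-1)
2. t=3 → R at (7,3); v=(-1,-1)
3. t=3 → B at (4,0); v=(-1,1)
4. t=4 → L at (0,4); v=(1,1)

Final position: (0,4)
Wall sequence: TRBL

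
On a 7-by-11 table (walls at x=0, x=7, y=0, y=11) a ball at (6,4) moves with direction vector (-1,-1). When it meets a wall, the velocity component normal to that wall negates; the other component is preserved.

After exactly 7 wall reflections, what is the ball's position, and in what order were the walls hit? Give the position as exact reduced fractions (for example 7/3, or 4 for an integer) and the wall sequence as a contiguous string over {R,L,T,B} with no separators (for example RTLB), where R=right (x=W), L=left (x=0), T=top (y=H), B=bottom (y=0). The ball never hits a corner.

1. t=4 → B at (2,0); v=(-1,1)
2. t=2 → L at (0,2); v=(1,1)
3. t=7 → R at (7,9); v=(-1,1)
4. t=2 → T at (5,11); v=(-1,-1)
5. t=5 → L at (0,6); v=(1,-1)
6. t=6 → B at (6,0); v=(1,1)
7. t=1 → R at (7,1); v=(-1,1)

Final position: (7,1)
Wall sequence: BLRTLBR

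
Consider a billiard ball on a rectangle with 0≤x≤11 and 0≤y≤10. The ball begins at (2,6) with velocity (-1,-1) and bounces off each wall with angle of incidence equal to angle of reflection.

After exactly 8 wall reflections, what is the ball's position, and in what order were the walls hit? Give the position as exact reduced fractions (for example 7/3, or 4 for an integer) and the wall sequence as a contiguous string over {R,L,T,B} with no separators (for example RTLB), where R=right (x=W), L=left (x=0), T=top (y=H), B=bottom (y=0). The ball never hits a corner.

1. t=2 → L at (0,4); v=(1,-1)
2. t=4 → B at (4,0); v=(1,1)
3. t=7 → R at (11,7); v=(-1,1)
4. t=3 → T at (8,10); v=(-1,-1)
5. t=8 → L at (0,2); v=(1,-1)
6. t=2 → B at (2,0); v=(1,1)
7. t=9 → R at (11,9); v=(-1,1)
8. t=1 → T at (10,10); v=(-1,-1)

Final position: (10,10)
Wall sequence: LBRTLBRT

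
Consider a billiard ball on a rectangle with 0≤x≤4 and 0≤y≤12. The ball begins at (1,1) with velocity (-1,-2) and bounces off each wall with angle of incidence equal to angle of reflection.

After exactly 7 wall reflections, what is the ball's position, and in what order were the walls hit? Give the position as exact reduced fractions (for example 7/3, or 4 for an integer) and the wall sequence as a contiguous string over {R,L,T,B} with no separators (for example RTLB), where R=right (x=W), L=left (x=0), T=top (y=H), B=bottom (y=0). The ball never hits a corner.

1. t=1/2 → B at (1/2,0); v=(-1,2)
2. t=1/2 → L at (0,1); v=(1,2)
3. t=4 → R at (4,9); v=(-1,2)
4. t=3/2 → T at (5/2,12); v=(-1,-2)
5. t=5/2 → L at (0,7); v=(1,-2)
6. t=7/2 → B at (7/2,0); v=(1,2)
7. t=1/2 → R at (4,1); v=(-1,2)

Final position: (4,1)
Wall sequence: BLRTLBR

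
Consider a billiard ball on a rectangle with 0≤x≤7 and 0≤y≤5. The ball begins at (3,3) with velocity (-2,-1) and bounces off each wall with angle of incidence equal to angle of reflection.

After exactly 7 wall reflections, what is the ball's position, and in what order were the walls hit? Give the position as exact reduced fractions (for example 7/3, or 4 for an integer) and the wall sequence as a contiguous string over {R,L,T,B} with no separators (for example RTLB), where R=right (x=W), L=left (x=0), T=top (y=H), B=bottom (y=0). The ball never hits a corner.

1. t=3/2 → L at (0,3/2); v=(2,-1)
2. t=3/2 → B at (3,0); v=(2,1)
3. t=2 → R at (7,2); v=(-2,1)
4. t=3 → T at (1,5); v=(-2,-1)
5. t=1/2 → L at (0,9/2); v=(2,-1)
6. t=7/2 → R at (7,1); v=(-2,-1)
7. t=1 → B at (5,0); v=(-2,1)

Final position: (5,0)
Wall sequence: LBRTLRB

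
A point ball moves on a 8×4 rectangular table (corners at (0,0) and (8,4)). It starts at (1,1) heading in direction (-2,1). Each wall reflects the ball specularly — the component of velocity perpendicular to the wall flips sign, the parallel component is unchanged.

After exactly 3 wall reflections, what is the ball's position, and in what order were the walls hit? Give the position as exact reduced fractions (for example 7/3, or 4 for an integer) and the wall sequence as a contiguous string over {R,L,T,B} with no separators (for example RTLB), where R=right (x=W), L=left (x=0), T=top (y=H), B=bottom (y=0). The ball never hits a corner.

1. t=1/2 → L at (0,3/2); v=(2,1)
2. t=5/2 → T at (5,4); v=(2,-1)
3. t=3/2 → R at (8,5/2); v=(-2,-1)

Final position: (8,5/2)
Wall sequence: LTR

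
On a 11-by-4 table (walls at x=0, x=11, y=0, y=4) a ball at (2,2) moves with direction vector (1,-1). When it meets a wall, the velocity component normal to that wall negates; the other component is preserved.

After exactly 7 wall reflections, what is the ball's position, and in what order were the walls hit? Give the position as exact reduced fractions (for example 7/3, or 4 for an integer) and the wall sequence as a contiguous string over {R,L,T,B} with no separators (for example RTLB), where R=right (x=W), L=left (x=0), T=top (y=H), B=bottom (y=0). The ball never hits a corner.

Final position: (0,2)
Wall sequence: BTRBTBL

1. t=2 → B at (4,0); v=(1,1)
2. t=4 → T at (8,4); v=(1,-1)
3. t=3 → R at (11,1); v=(-1,-1)
4. t=1 → B at (10,0); v=(-1,1)
5. t=4 → T at (6,4); v=(-1,-1)
6. t=4 → B at (2,0); v=(-1,1)
7. t=2 → L at (0,2); v=(1,1)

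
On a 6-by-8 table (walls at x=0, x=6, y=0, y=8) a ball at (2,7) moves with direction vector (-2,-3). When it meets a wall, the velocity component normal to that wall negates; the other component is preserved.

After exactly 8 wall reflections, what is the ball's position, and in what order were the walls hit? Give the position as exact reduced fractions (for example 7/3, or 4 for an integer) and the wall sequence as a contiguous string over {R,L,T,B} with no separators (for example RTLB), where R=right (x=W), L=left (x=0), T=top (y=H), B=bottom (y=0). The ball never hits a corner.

1. t=1 → L at (0,4); v=(2,-3)
2. t=4/3 → B at (8/3,0); v=(2,3)
3. t=5/3 → R at (6,5); v=(-2,3)
4. t=1 → T at (4,8); v=(-2,-3)
5. t=2 → L at (0,2); v=(2,-3)
6. t=2/3 → B at (4/3,0); v=(2,3)
7. t=7/3 → R at (6,7); v=(-2,3)
8. t=1/3 → T at (16/3,8); v=(-2,-3)

Final position: (16/3,8)
Wall sequence: LBRTLBRT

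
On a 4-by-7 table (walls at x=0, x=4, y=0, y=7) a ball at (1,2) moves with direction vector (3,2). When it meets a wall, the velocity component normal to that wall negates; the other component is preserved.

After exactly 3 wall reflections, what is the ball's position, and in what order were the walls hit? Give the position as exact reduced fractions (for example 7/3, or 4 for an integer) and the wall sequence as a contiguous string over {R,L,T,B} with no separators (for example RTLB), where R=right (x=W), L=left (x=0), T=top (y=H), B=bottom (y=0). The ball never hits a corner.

Final position: (1/2,7)
Wall sequence: RLT

1. t=1 → R at (4,4); v=(-3,2)
2. t=4/3 → L at (0,20/3); v=(3,2)
3. t=1/6 → T at (1/2,7); v=(3,-2)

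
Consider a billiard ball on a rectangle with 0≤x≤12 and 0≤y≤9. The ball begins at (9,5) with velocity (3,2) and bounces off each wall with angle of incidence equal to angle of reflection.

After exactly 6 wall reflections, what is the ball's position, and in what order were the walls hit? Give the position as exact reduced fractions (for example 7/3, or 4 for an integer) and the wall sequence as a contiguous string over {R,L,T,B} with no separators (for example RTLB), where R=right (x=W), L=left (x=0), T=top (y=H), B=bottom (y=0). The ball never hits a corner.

1. t=1 → R at (12,7); v=(-3,2)
2. t=1 → T at (9,9); v=(-3,-2)
3. t=3 → L at (0,3); v=(3,-2)
4. t=3/2 → B at (9/2,0); v=(3,2)
5. t=5/2 → R at (12,5); v=(-3,2)
6. t=2 → T at (6,9); v=(-3,-2)

Final position: (6,9)
Wall sequence: RTLBRT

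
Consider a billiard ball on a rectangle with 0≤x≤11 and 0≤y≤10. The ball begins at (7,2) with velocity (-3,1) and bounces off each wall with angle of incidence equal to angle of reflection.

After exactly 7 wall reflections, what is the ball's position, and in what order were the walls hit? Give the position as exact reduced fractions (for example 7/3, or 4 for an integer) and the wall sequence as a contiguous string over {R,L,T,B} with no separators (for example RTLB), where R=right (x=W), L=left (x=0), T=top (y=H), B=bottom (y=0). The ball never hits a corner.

Final position: (3,0)
Wall sequence: LRTLRLB

1. t=7/3 → L at (0,13/3); v=(3,1)
2. t=11/3 → R at (11,8); v=(-3,1)
3. t=2 → T at (5,10); v=(-3,-1)
4. t=5/3 → L at (0,25/3); v=(3,-1)
5. t=11/3 → R at (11,14/3); v=(-3,-1)
6. t=11/3 → L at (0,1); v=(3,-1)
7. t=1 → B at (3,0); v=(3,1)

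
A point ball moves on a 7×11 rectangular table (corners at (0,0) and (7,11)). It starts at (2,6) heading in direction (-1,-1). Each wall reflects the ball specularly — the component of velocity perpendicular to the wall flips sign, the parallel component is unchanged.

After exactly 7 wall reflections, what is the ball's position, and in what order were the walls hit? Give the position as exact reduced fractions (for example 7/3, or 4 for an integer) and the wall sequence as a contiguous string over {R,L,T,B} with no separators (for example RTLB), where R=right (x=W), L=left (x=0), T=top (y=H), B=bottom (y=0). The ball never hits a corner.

1. t=2 → L at (0,4); v=(1,-1)
2. t=4 → B at (4,0); v=(1,1)
3. t=3 → R at (7,3); v=(-1,1)
4. t=7 → L at (0,10); v=(1,1)
5. t=1 → T at (1,11); v=(1,-1)
6. t=6 → R at (7,5); v=(-1,-1)
7. t=5 → B at (2,0); v=(-1,1)

Final position: (2,0)
Wall sequence: LBRLTRB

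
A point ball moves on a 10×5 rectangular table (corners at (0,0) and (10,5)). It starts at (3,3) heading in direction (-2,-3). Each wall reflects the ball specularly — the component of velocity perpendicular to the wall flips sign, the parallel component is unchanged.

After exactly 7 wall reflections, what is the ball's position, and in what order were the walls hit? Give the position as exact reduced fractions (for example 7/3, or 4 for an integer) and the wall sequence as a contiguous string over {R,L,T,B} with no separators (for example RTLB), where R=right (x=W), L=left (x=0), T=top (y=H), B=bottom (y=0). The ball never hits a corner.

1. t=1 → B at (1,0); v=(-2,3)
2. t=1/2 → L at (0,3/2); v=(2,3)
3. t=7/6 → T at (7/3,5); v=(2,-3)
4. t=5/3 → B at (17/3,0); v=(2,3)
5. t=5/3 → T at (9,5); v=(2,-3)
6. t=1/2 → R at (10,7/2); v=(-2,-3)
7. t=7/6 → B at (23/3,0); v=(-2,3)

Final position: (23/3,0)
Wall sequence: BLTBTRB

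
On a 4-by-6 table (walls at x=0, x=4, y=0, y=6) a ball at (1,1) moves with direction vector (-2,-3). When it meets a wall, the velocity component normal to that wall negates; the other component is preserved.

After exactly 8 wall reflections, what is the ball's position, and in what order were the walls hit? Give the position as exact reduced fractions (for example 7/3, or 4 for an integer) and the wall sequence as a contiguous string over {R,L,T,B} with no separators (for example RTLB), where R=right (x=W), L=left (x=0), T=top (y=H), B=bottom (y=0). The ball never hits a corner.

Final position: (4,11/2)
Wall sequence: BLTRBLTR

1. t=1/3 → B at (1/3,0); v=(-2,3)
2. t=1/6 → L at (0,1/2); v=(2,3)
3. t=11/6 → T at (11/3,6); v=(2,-3)
4. t=1/6 → R at (4,11/2); v=(-2,-3)
5. t=11/6 → B at (1/3,0); v=(-2,3)
6. t=1/6 → L at (0,1/2); v=(2,3)
7. t=11/6 → T at (11/3,6); v=(2,-3)
8. t=1/6 → R at (4,11/2); v=(-2,-3)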